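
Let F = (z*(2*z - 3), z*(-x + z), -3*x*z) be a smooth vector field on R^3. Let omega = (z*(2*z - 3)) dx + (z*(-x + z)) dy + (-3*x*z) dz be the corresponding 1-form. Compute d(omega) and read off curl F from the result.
d(omega) = (x - 2*z) dy ∧ dz + (7*z - 3) dz ∧ dx + (-z) dx ∧ dy; curl F = (x - 2*z, 7*z - 3, -z)

d omega = sum_{i<j} (∂f_j/∂x_i - ∂f_i/∂x_j) dx_i ∧ dx_j. Under the identification (dy ∧ dz, dz ∧ dx, dx ∧ dy) ↔ (e_x, e_y, e_z), the coefficients are exactly the components of curl F. Compute:
  ∂R/∂y - ∂Q/∂z = (0) - (-x + 2*z) = x - 2*z
  ∂P/∂z - ∂R/∂x = (4*z - 3) - (-3*z) = 7*z - 3
  ∂Q/∂x - ∂P/∂y = (-z) - (0) = -z.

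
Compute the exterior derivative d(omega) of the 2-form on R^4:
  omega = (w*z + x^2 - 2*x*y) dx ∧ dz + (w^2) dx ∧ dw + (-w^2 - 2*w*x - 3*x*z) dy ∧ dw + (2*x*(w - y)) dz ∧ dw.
d(omega) = (2*x) dx ∧ dy ∧ dz + (2*w - 2*y + z) dx ∧ dz ∧ dw + (-2*w - 3*z) dx ∧ dy ∧ dw + (x) dy ∧ dz ∧ dw

For a 2-form omega = sum_{i<j} g_{ij} dx_i ∧ dx_j, the exterior derivative is
  d(omega) = sum_{i<j} d(g_{ij}) ∧ dx_i ∧ dx_j = sum_{i<j, k} (∂g_{ij}/∂x_k) dx_k ∧ dx_i ∧ dx_j.
Expand each term, using dx_k ∧ dx_i ∧ dx_j = sgn(permutation) dx_{(a)} ∧ dx_{(b)} ∧ dx_{(c)} with (a < b < c) sorted:
  d(w*z + x^2 - 2*x*y) includes (∂/∂y)(w*z + x^2 - 2*x*y) dy = (-2*x) dy, which multiplied by dx ∧ dz gives (2*x) dx ∧ dy ∧ dz
  d(w*z + x^2 - 2*x*y) includes (∂/∂w)(w*z + x^2 - 2*x*y) dw = (z) dw, which multiplied by dx ∧ dz gives (z) dx ∧ dz ∧ dw
  d(-w^2 - 2*w*x - 3*x*z) includes (∂/∂x)(-w^2 - 2*w*x - 3*x*z) dx = (-2*w - 3*z) dx, which multiplied by dy ∧ dw gives (-2*w - 3*z) dx ∧ dy ∧ dw
  d(-w^2 - 2*w*x - 3*x*z) includes (∂/∂z)(-w^2 - 2*w*x - 3*x*z) dz = (-3*x) dz, which multiplied by dy ∧ dw gives (3*x) dy ∧ dz ∧ dw
  d(2*x*(w - y)) includes (∂/∂x)(2*x*(w - y)) dx = (2*w - 2*y) dx, which multiplied by dz ∧ dw gives (2*w - 2*y) dx ∧ dz ∧ dw
  d(2*x*(w - y)) includes (∂/∂y)(2*x*(w - y)) dy = (-2*x) dy, which multiplied by dz ∧ dw gives (-2*x) dy ∧ dz ∧ dw
Collecting like 3-forms: d(omega) = (2*x) dx ∧ dy ∧ dz + (2*w - 2*y + z) dx ∧ dz ∧ dw + (-2*w - 3*z) dx ∧ dy ∧ dw + (x) dy ∧ dz ∧ dw.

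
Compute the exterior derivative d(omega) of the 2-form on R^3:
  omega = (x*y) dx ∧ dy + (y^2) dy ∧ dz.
d(omega) = 0

For a 2-form omega = sum_{i<j} g_{ij} dx_i ∧ dx_j, the exterior derivative is
  d(omega) = sum_{i<j} d(g_{ij}) ∧ dx_i ∧ dx_j = sum_{i<j, k} (∂g_{ij}/∂x_k) dx_k ∧ dx_i ∧ dx_j.
Expand each term, using dx_k ∧ dx_i ∧ dx_j = sgn(permutation) dx_{(a)} ∧ dx_{(b)} ∧ dx_{(c)} with (a < b < c) sorted:

Collecting like 3-forms: d(omega) = 0.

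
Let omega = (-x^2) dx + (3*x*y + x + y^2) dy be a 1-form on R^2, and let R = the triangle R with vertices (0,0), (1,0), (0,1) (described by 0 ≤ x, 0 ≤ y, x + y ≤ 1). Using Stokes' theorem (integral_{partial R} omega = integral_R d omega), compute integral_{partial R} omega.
integral_(partial R) omega = 1

Stokes: integral_partial_R omega = integral_R d omega with d omega = (∂Q/∂x - ∂P/∂y) dx ∧ dy.
  ∂Q/∂x = 3*y + 1
  ∂P/∂y = 0
  integrand = ∂Q/∂x - ∂P/∂y = 3*y + 1.
Integrating over R: integral_0^1 integral_0^{1-x} (3*y + 1) dy dx = 1.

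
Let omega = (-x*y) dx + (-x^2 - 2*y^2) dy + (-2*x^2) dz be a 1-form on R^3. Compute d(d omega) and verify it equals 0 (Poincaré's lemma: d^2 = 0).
d(d omega) = 0

Step 1: d omega = sum_{i<j} (∂f_j/∂x_i - ∂f_i/∂x_j) dx_i ∧ dx_j:
  coeff of dx ∧ dy: -x
  coeff of dx ∧ dz: -4*x
  coeff of dy ∧ dz: 0
Step 2: Apply d again to each 2-form coefficient. The only possible 3-form in R^3 is dx ∧ dy ∧ dz, with coefficient
  ∂(coeff of dy∧dz)/∂x - ∂(coeff of dx∧dz)/∂y + ∂(coeff of dx∧dy)/∂z
  = ∂/∂x (0) - ∂/∂y (-4*x) + ∂/∂z (-x).
Each of these terms simplifies to sums of mixed partials that cancel in pairs. The result is 0 (by equality of mixed partials for smooth functions — Schwarz / Clairaut).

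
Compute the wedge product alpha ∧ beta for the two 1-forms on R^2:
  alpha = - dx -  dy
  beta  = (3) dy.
alpha ∧ beta = (-3) dx ∧ dy

Distribute the wedge, using dx_i ∧ dx_j = -dx_j ∧ dx_i and dx_i ∧ dx_i = 0. For each pair (i, j) with i < j, the coefficient of dx_i ∧ dx_j in alpha ∧ beta is (alpha_i * beta_j - alpha_j * beta_i). Collecting: alpha ∧ beta = (-3) dx ∧ dy.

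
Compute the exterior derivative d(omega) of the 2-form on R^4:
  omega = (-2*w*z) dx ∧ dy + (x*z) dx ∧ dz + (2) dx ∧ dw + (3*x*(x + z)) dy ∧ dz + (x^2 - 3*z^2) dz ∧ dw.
d(omega) = (-2*w + 6*x + 3*z) dx ∧ dy ∧ dz + (-2*z) dx ∧ dy ∧ dw + (2*x) dx ∧ dz ∧ dw

For a 2-form omega = sum_{i<j} g_{ij} dx_i ∧ dx_j, the exterior derivative is
  d(omega) = sum_{i<j} d(g_{ij}) ∧ dx_i ∧ dx_j = sum_{i<j, k} (∂g_{ij}/∂x_k) dx_k ∧ dx_i ∧ dx_j.
Expand each term, using dx_k ∧ dx_i ∧ dx_j = sgn(permutation) dx_{(a)} ∧ dx_{(b)} ∧ dx_{(c)} with (a < b < c) sorted:
  d(-2*w*z) includes (∂/∂z)(-2*w*z) dz = (-2*w) dz, which multiplied by dx ∧ dy gives (-2*w) dx ∧ dy ∧ dz
  d(-2*w*z) includes (∂/∂w)(-2*w*z) dw = (-2*z) dw, which multiplied by dx ∧ dy gives (-2*z) dx ∧ dy ∧ dw
  d(3*x*(x + z)) includes (∂/∂x)(3*x*(x + z)) dx = (6*x + 3*z) dx, which multiplied by dy ∧ dz gives (6*x + 3*z) dx ∧ dy ∧ dz
  d(x^2 - 3*z^2) includes (∂/∂x)(x^2 - 3*z^2) dx = (2*x) dx, which multiplied by dz ∧ dw gives (2*x) dx ∧ dz ∧ dw
Collecting like 3-forms: d(omega) = (-2*w + 6*x + 3*z) dx ∧ dy ∧ dz + (-2*z) dx ∧ dy ∧ dw + (2*x) dx ∧ dz ∧ dw.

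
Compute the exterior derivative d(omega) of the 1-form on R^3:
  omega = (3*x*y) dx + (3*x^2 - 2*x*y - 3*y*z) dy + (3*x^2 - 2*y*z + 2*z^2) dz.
d(omega) = (3*x - 2*y) dx ∧ dy + (6*x) dx ∧ dz + (3*y - 2*z) dy ∧ dz

For a 1-form omega = sum_i f_i dx_i, the exterior derivative is
  d(omega) = sum_{i < j} (∂f_j/∂x_i - ∂f_i/∂x_j) dx_i ∧ dx_j.
  coefficient of dx ∧ dy: ∂f_2/∂x - ∂f_1/∂y = ∂(3*x^2 - 2*x*y - 3*y*z)/∂x - ∂(3*x*y)/∂y = 3*x - 2*y
  coefficient of dx ∧ dz: ∂f_3/∂x - ∂f_1/∂z = ∂(3*x^2 - 2*y*z + 2*z^2)/∂x - ∂(3*x*y)/∂z = 6*x
  coefficient of dy ∧ dz: ∂f_3/∂y - ∂f_2/∂z = ∂(3*x^2 - 2*y*z + 2*z^2)/∂y - ∂(3*x^2 - 2*x*y - 3*y*z)/∂z = 3*y - 2*z
Assembling: d(omega) = (3*x - 2*y) dx ∧ dy + (6*x) dx ∧ dz + (3*y - 2*z) dy ∧ dz.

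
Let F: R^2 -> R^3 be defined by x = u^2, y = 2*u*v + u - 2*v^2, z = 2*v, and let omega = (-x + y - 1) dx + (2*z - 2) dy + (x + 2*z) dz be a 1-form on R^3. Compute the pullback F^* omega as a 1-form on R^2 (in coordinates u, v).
F^* omega = (-2*u^3 + 4*u^2*v + 2*u^2 - 4*u*v^2 - 2*u + 8*v^2 - 2) du + (2*u^2 + 8*u*v - 4*u - 16*v^2 + 16*v) dv

Using F^*(f dg) = (f ∘ F) d(g ∘ F), substitute each coordinate x_i by F_i(u, v) in f_i, and replace dx_i by d F_i = (∂F_i/∂u) du + (∂F_i/∂v) dv.
  For the x component: f_1(F) = -u^2 + 2*u*v + u - 2*v^2 - 1; d F_1 = (2*u) du + (0) dv
  For the y component: f_2(F) = 4*v - 2; d F_2 = (2*v + 1) du + (2*u - 4*v) dv
  For the z component: f_3(F) = u^2 + 4*v; d F_3 = (0) du + (2) dv
Combining and collecting du, dv coefficients:
  coeff of du: -2*u^3 + 4*u^2*v + 2*u^2 - 4*u*v^2 - 2*u + 8*v^2 - 2
  coeff of dv: 2*u^2 + 8*u*v - 4*u - 16*v^2 + 16*v
F^* omega = (-2*u^3 + 4*u^2*v + 2*u^2 - 4*u*v^2 - 2*u + 8*v^2 - 2) du + (2*u^2 + 8*u*v - 4*u - 16*v^2 + 16*v) dv.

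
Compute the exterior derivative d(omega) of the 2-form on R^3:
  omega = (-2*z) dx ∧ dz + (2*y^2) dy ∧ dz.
d(omega) = 0

For a 2-form omega = sum_{i<j} g_{ij} dx_i ∧ dx_j, the exterior derivative is
  d(omega) = sum_{i<j} d(g_{ij}) ∧ dx_i ∧ dx_j = sum_{i<j, k} (∂g_{ij}/∂x_k) dx_k ∧ dx_i ∧ dx_j.
Expand each term, using dx_k ∧ dx_i ∧ dx_j = sgn(permutation) dx_{(a)} ∧ dx_{(b)} ∧ dx_{(c)} with (a < b < c) sorted:

Collecting like 3-forms: d(omega) = 0.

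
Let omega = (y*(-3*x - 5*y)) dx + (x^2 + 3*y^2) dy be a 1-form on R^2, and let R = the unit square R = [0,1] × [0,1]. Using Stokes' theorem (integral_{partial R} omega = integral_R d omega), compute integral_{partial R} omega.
integral_(partial R) omega = 15/2

Stokes: integral_partial_R omega = integral_R d omega with d omega = (∂Q/∂x - ∂P/∂y) dx ∧ dy.
  ∂Q/∂x = 2*x
  ∂P/∂y = -3*x - 10*y
  integrand = ∂Q/∂x - ∂P/∂y = 5*x + 10*y.
Integrating over R: integral_0^1 integral_0^1 (5*x + 10*y) dx dy = 15/2.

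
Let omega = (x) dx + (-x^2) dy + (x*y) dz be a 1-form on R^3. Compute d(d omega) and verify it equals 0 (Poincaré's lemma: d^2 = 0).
d(d omega) = 0

Step 1: d omega = sum_{i<j} (∂f_j/∂x_i - ∂f_i/∂x_j) dx_i ∧ dx_j:
  coeff of dx ∧ dy: -2*x
  coeff of dx ∧ dz: y
  coeff of dy ∧ dz: x
Step 2: Apply d again to each 2-form coefficient. The only possible 3-form in R^3 is dx ∧ dy ∧ dz, with coefficient
  ∂(coeff of dy∧dz)/∂x - ∂(coeff of dx∧dz)/∂y + ∂(coeff of dx∧dy)/∂z
  = ∂/∂x (x) - ∂/∂y (y) + ∂/∂z (-2*x).
Each of these terms simplifies to sums of mixed partials that cancel in pairs. The result is 0 (by equality of mixed partials for smooth functions — Schwarz / Clairaut).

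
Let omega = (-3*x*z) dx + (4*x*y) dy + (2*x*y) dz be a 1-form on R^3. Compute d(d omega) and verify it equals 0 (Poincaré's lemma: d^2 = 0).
d(d omega) = 0

Step 1: d omega = sum_{i<j} (∂f_j/∂x_i - ∂f_i/∂x_j) dx_i ∧ dx_j:
  coeff of dx ∧ dy: 4*y
  coeff of dx ∧ dz: 3*x + 2*y
  coeff of dy ∧ dz: 2*x
Step 2: Apply d again to each 2-form coefficient. The only possible 3-form in R^3 is dx ∧ dy ∧ dz, with coefficient
  ∂(coeff of dy∧dz)/∂x - ∂(coeff of dx∧dz)/∂y + ∂(coeff of dx∧dy)/∂z
  = ∂/∂x (2*x) - ∂/∂y (3*x + 2*y) + ∂/∂z (4*y).
Each of these terms simplifies to sums of mixed partials that cancel in pairs. The result is 0 (by equality of mixed partials for smooth functions — Schwarz / Clairaut).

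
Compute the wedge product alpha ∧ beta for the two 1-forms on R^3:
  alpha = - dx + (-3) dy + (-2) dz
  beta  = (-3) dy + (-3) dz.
alpha ∧ beta = (3) dx ∧ dy + (3) dx ∧ dz + (3) dy ∧ dz

Distribute the wedge, using dx_i ∧ dx_j = -dx_j ∧ dx_i and dx_i ∧ dx_i = 0. For each pair (i, j) with i < j, the coefficient of dx_i ∧ dx_j in alpha ∧ beta is (alpha_i * beta_j - alpha_j * beta_i). Collecting: alpha ∧ beta = (3) dx ∧ dy + (3) dx ∧ dz + (3) dy ∧ dz.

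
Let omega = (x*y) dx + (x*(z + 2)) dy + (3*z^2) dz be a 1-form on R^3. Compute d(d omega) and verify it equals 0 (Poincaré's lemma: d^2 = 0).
d(d omega) = 0

Step 1: d omega = sum_{i<j} (∂f_j/∂x_i - ∂f_i/∂x_j) dx_i ∧ dx_j:
  coeff of dx ∧ dy: -x + z + 2
  coeff of dx ∧ dz: 0
  coeff of dy ∧ dz: -x
Step 2: Apply d again to each 2-form coefficient. The only possible 3-form in R^3 is dx ∧ dy ∧ dz, with coefficient
  ∂(coeff of dy∧dz)/∂x - ∂(coeff of dx∧dz)/∂y + ∂(coeff of dx∧dy)/∂z
  = ∂/∂x (-x) - ∂/∂y (0) + ∂/∂z (-x + z + 2).
Each of these terms simplifies to sums of mixed partials that cancel in pairs. The result is 0 (by equality of mixed partials for smooth functions — Schwarz / Clairaut).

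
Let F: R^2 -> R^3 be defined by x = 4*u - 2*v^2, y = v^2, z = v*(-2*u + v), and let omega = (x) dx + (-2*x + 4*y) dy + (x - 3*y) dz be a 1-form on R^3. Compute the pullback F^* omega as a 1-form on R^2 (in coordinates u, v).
F^* omega = (-8*u*v + 16*u + 10*v^3 - 8*v^2) du + (-8*u^2 + 10*u*v^2 - 24*u*v + 14*v^3) dv

Using F^*(f dg) = (f ∘ F) d(g ∘ F), substitute each coordinate x_i by F_i(u, v) in f_i, and replace dx_i by d F_i = (∂F_i/∂u) du + (∂F_i/∂v) dv.
  For the x component: f_1(F) = 4*u - 2*v^2; d F_1 = (4) du + (-4*v) dv
  For the y component: f_2(F) = -8*u + 8*v^2; d F_2 = (0) du + (2*v) dv
  For the z component: f_3(F) = 4*u - 5*v^2; d F_3 = (-2*v) du + (-2*u + 2*v) dv
Combining and collecting du, dv coefficients:
  coeff of du: -8*u*v + 16*u + 10*v^3 - 8*v^2
  coeff of dv: -8*u^2 + 10*u*v^2 - 24*u*v + 14*v^3
F^* omega = (-8*u*v + 16*u + 10*v^3 - 8*v^2) du + (-8*u^2 + 10*u*v^2 - 24*u*v + 14*v^3) dv.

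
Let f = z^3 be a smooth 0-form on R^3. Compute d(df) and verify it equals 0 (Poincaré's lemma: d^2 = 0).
d(df) = 0

Step 1: df = sum_i (∂f/∂x_i) dx_i = (0) dx + (0) dy + (3*z^2) dz.
Step 2: Apply d again. Using the 1-form formula, the coefficient of dx ∧ dy in d(df) is ∂^2 f/∂x ∂y - ∂^2 f/∂y ∂x = (0) - (0) = 0 (equality of mixed partials for smooth f).
Similarly for dx ∧ dz and dy ∧ dz — all coefficients vanish. So d(df) = 0.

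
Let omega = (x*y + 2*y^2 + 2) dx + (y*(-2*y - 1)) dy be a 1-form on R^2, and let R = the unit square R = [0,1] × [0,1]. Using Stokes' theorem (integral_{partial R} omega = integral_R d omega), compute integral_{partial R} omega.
integral_(partial R) omega = -5/2

Stokes: integral_partial_R omega = integral_R d omega with d omega = (∂Q/∂x - ∂P/∂y) dx ∧ dy.
  ∂Q/∂x = 0
  ∂P/∂y = x + 4*y
  integrand = ∂Q/∂x - ∂P/∂y = -x - 4*y.
Integrating over R: integral_0^1 integral_0^1 (-x - 4*y) dx dy = -5/2.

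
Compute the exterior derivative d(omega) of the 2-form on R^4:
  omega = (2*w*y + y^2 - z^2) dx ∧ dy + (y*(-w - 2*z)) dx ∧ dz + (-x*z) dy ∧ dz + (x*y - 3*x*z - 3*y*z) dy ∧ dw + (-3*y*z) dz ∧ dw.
d(omega) = (w - z) dx ∧ dy ∧ dz + (3*y - 3*z) dx ∧ dy ∧ dw + (-y) dx ∧ dz ∧ dw + (3*x + 3*y - 3*z) dy ∧ dz ∧ dw

For a 2-form omega = sum_{i<j} g_{ij} dx_i ∧ dx_j, the exterior derivative is
  d(omega) = sum_{i<j} d(g_{ij}) ∧ dx_i ∧ dx_j = sum_{i<j, k} (∂g_{ij}/∂x_k) dx_k ∧ dx_i ∧ dx_j.
Expand each term, using dx_k ∧ dx_i ∧ dx_j = sgn(permutation) dx_{(a)} ∧ dx_{(b)} ∧ dx_{(c)} with (a < b < c) sorted:
  d(2*w*y + y^2 - z^2) includes (∂/∂z)(2*w*y + y^2 - z^2) dz = (-2*z) dz, which multiplied by dx ∧ dy gives (-2*z) dx ∧ dy ∧ dz
  d(2*w*y + y^2 - z^2) includes (∂/∂w)(2*w*y + y^2 - z^2) dw = (2*y) dw, which multiplied by dx ∧ dy gives (2*y) dx ∧ dy ∧ dw
  d(y*(-w - 2*z)) includes (∂/∂y)(y*(-w - 2*z)) dy = (-w - 2*z) dy, which multiplied by dx ∧ dz gives (w + 2*z) dx ∧ dy ∧ dz
  d(y*(-w - 2*z)) includes (∂/∂w)(y*(-w - 2*z)) dw = (-y) dw, which multiplied by dx ∧ dz gives (-y) dx ∧ dz ∧ dw
  d(-x*z) includes (∂/∂x)(-x*z) dx = (-z) dx, which multiplied by dy ∧ dz gives (-z) dx ∧ dy ∧ dz
  d(x*y - 3*x*z - 3*y*z) includes (∂/∂x)(x*y - 3*x*z - 3*y*z) dx = (y - 3*z) dx, which multiplied by dy ∧ dw gives (y - 3*z) dx ∧ dy ∧ dw
  d(x*y - 3*x*z - 3*y*z) includes (∂/∂z)(x*y - 3*x*z - 3*y*z) dz = (-3*x - 3*y) dz, which multiplied by dy ∧ dw gives (3*x + 3*y) dy ∧ dz ∧ dw
  d(-3*y*z) includes (∂/∂y)(-3*y*z) dy = (-3*z) dy, which multiplied by dz ∧ dw gives (-3*z) dy ∧ dz ∧ dw
Collecting like 3-forms: d(omega) = (w - z) dx ∧ dy ∧ dz + (3*y - 3*z) dx ∧ dy ∧ dw + (-y) dx ∧ dz ∧ dw + (3*x + 3*y - 3*z) dy ∧ dz ∧ dw.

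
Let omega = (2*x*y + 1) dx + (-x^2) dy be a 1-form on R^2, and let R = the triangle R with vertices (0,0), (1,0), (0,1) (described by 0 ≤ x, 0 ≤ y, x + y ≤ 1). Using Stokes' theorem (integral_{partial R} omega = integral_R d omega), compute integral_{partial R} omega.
integral_(partial R) omega = -2/3

Stokes: integral_partial_R omega = integral_R d omega with d omega = (∂Q/∂x - ∂P/∂y) dx ∧ dy.
  ∂Q/∂x = -2*x
  ∂P/∂y = 2*x
  integrand = ∂Q/∂x - ∂P/∂y = -4*x.
Integrating over R: integral_0^1 integral_0^{1-x} (-4*x) dy dx = -2/3.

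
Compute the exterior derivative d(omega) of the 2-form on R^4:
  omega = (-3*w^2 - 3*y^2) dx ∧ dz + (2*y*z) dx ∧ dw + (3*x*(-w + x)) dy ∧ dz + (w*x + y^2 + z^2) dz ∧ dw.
d(omega) = (-3*w + 6*x + 6*y) dx ∧ dy ∧ dz + (-5*w - 2*y) dx ∧ dz ∧ dw + (-2*z) dx ∧ dy ∧ dw + (-3*x + 2*y) dy ∧ dz ∧ dw

For a 2-form omega = sum_{i<j} g_{ij} dx_i ∧ dx_j, the exterior derivative is
  d(omega) = sum_{i<j} d(g_{ij}) ∧ dx_i ∧ dx_j = sum_{i<j, k} (∂g_{ij}/∂x_k) dx_k ∧ dx_i ∧ dx_j.
Expand each term, using dx_k ∧ dx_i ∧ dx_j = sgn(permutation) dx_{(a)} ∧ dx_{(b)} ∧ dx_{(c)} with (a < b < c) sorted:
  d(-3*w^2 - 3*y^2) includes (∂/∂y)(-3*w^2 - 3*y^2) dy = (-6*y) dy, which multiplied by dx ∧ dz gives (6*y) dx ∧ dy ∧ dz
  d(-3*w^2 - 3*y^2) includes (∂/∂w)(-3*w^2 - 3*y^2) dw = (-6*w) dw, which multiplied by dx ∧ dz gives (-6*w) dx ∧ dz ∧ dw
  d(2*y*z) includes (∂/∂y)(2*y*z) dy = (2*z) dy, which multiplied by dx ∧ dw gives (-2*z) dx ∧ dy ∧ dw
  d(2*y*z) includes (∂/∂z)(2*y*z) dz = (2*y) dz, which multiplied by dx ∧ dw gives (-2*y) dx ∧ dz ∧ dw
  d(3*x*(-w + x)) includes (∂/∂x)(3*x*(-w + x)) dx = (-3*w + 6*x) dx, which multiplied by dy ∧ dz gives (-3*w + 6*x) dx ∧ dy ∧ dz
  d(3*x*(-w + x)) includes (∂/∂w)(3*x*(-w + x)) dw = (-3*x) dw, which multiplied by dy ∧ dz gives (-3*x) dy ∧ dz ∧ dw
  d(w*x + y^2 + z^2) includes (∂/∂x)(w*x + y^2 + z^2) dx = (w) dx, which multiplied by dz ∧ dw gives (w) dx ∧ dz ∧ dw
  d(w*x + y^2 + z^2) includes (∂/∂y)(w*x + y^2 + z^2) dy = (2*y) dy, which multiplied by dz ∧ dw gives (2*y) dy ∧ dz ∧ dw
Collecting like 3-forms: d(omega) = (-3*w + 6*x + 6*y) dx ∧ dy ∧ dz + (-5*w - 2*y) dx ∧ dz ∧ dw + (-2*z) dx ∧ dy ∧ dw + (-3*x + 2*y) dy ∧ dz ∧ dw.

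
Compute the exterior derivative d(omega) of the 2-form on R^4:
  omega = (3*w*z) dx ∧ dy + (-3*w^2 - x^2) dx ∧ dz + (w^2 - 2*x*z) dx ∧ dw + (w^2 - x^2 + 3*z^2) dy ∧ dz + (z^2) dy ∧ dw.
d(omega) = (3*w - 2*x) dx ∧ dy ∧ dz + (3*z) dx ∧ dy ∧ dw + (-6*w + 2*x) dx ∧ dz ∧ dw + (2*w - 2*z) dy ∧ dz ∧ dw

For a 2-form omega = sum_{i<j} g_{ij} dx_i ∧ dx_j, the exterior derivative is
  d(omega) = sum_{i<j} d(g_{ij}) ∧ dx_i ∧ dx_j = sum_{i<j, k} (∂g_{ij}/∂x_k) dx_k ∧ dx_i ∧ dx_j.
Expand each term, using dx_k ∧ dx_i ∧ dx_j = sgn(permutation) dx_{(a)} ∧ dx_{(b)} ∧ dx_{(c)} with (a < b < c) sorted:
  d(3*w*z) includes (∂/∂z)(3*w*z) dz = (3*w) dz, which multiplied by dx ∧ dy gives (3*w) dx ∧ dy ∧ dz
  d(3*w*z) includes (∂/∂w)(3*w*z) dw = (3*z) dw, which multiplied by dx ∧ dy gives (3*z) dx ∧ dy ∧ dw
  d(-3*w^2 - x^2) includes (∂/∂w)(-3*w^2 - x^2) dw = (-6*w) dw, which multiplied by dx ∧ dz gives (-6*w) dx ∧ dz ∧ dw
  d(w^2 - 2*x*z) includes (∂/∂z)(w^2 - 2*x*z) dz = (-2*x) dz, which multiplied by dx ∧ dw gives (2*x) dx ∧ dz ∧ dw
  d(w^2 - x^2 + 3*z^2) includes (∂/∂x)(w^2 - x^2 + 3*z^2) dx = (-2*x) dx, which multiplied by dy ∧ dz gives (-2*x) dx ∧ dy ∧ dz
  d(w^2 - x^2 + 3*z^2) includes (∂/∂w)(w^2 - x^2 + 3*z^2) dw = (2*w) dw, which multiplied by dy ∧ dz gives (2*w) dy ∧ dz ∧ dw
  d(z^2) includes (∂/∂z)(z^2) dz = (2*z) dz, which multiplied by dy ∧ dw gives (-2*z) dy ∧ dz ∧ dw
Collecting like 3-forms: d(omega) = (3*w - 2*x) dx ∧ dy ∧ dz + (3*z) dx ∧ dy ∧ dw + (-6*w + 2*x) dx ∧ dz ∧ dw + (2*w - 2*z) dy ∧ dz ∧ dw.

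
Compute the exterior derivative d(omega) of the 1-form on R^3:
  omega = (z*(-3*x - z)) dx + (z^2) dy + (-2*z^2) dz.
d(omega) = (3*x + 2*z) dx ∧ dz + (-2*z) dy ∧ dz

For a 1-form omega = sum_i f_i dx_i, the exterior derivative is
  d(omega) = sum_{i < j} (∂f_j/∂x_i - ∂f_i/∂x_j) dx_i ∧ dx_j.
  coefficient of dx ∧ dz: ∂f_3/∂x - ∂f_1/∂z = ∂(-2*z^2)/∂x - ∂(z*(-3*x - z))/∂z = 3*x + 2*z
  coefficient of dy ∧ dz: ∂f_3/∂y - ∂f_2/∂z = ∂(-2*z^2)/∂y - ∂(z^2)/∂z = -2*z
Assembling: d(omega) = (3*x + 2*z) dx ∧ dz + (-2*z) dy ∧ dz.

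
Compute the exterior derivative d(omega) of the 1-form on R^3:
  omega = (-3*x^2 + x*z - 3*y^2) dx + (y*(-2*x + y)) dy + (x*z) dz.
d(omega) = (4*y) dx ∧ dy + (-x + z) dx ∧ dz

For a 1-form omega = sum_i f_i dx_i, the exterior derivative is
  d(omega) = sum_{i < j} (∂f_j/∂x_i - ∂f_i/∂x_j) dx_i ∧ dx_j.
  coefficient of dx ∧ dy: ∂f_2/∂x - ∂f_1/∂y = ∂(y*(-2*x + y))/∂x - ∂(-3*x^2 + x*z - 3*y^2)/∂y = 4*y
  coefficient of dx ∧ dz: ∂f_3/∂x - ∂f_1/∂z = ∂(x*z)/∂x - ∂(-3*x^2 + x*z - 3*y^2)/∂z = -x + z
Assembling: d(omega) = (4*y) dx ∧ dy + (-x + z) dx ∧ dz.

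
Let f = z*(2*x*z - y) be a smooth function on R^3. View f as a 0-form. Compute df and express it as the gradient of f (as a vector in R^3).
df = (2*z^2) dx + (-z) dy + (4*x*z - y) dz; grad f = (2*z^2, -z, 4*x*z - y)

For a 0-form f, d f = (∂f/∂x) dx + (∂f/∂y) dy + (∂f/∂z) dz. The components of the vector representation are exactly the entries of grad f in Cartesian coordinates:
  ∂f/∂x = 2*z^2
  ∂f/∂y = -z
  ∂f/∂z = 4*x*z - y.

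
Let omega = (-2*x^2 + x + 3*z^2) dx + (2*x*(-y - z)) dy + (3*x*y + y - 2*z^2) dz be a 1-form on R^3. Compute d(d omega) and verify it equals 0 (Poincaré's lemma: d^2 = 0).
d(d omega) = 0

Step 1: d omega = sum_{i<j} (∂f_j/∂x_i - ∂f_i/∂x_j) dx_i ∧ dx_j:
  coeff of dx ∧ dy: -2*y - 2*z
  coeff of dx ∧ dz: 3*y - 6*z
  coeff of dy ∧ dz: 5*x + 1
Step 2: Apply d again to each 2-form coefficient. The only possible 3-form in R^3 is dx ∧ dy ∧ dz, with coefficient
  ∂(coeff of dy∧dz)/∂x - ∂(coeff of dx∧dz)/∂y + ∂(coeff of dx∧dy)/∂z
  = ∂/∂x (5*x + 1) - ∂/∂y (3*y - 6*z) + ∂/∂z (-2*y - 2*z).
Each of these terms simplifies to sums of mixed partials that cancel in pairs. The result is 0 (by equality of mixed partials for smooth functions — Schwarz / Clairaut).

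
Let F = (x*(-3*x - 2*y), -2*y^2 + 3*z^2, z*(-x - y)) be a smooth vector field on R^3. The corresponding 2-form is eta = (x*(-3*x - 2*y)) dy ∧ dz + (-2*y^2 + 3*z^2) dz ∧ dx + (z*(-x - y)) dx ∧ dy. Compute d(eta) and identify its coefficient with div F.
d(eta) = (-7*x - 7*y) dx ∧ dy ∧ dz; div F = -7*x - 7*y

For a 2-form in R^3 of the form above, applying d gives a 3-form with coefficient ∂P/∂x + ∂Q/∂y + ∂R/∂z:
  ∂P/∂x = -6*x - 2*y
  ∂Q/∂y = -4*y
  ∂R/∂z = -x - y
Sum = -7*x - 7*y, which is exactly div F.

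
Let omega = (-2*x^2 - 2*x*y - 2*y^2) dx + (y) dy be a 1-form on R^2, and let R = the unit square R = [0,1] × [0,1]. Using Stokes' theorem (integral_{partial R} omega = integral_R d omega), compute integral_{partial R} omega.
integral_(partial R) omega = 3

Stokes: integral_partial_R omega = integral_R d omega with d omega = (∂Q/∂x - ∂P/∂y) dx ∧ dy.
  ∂Q/∂x = 0
  ∂P/∂y = -2*x - 4*y
  integrand = ∂Q/∂x - ∂P/∂y = 2*x + 4*y.
Integrating over R: integral_0^1 integral_0^1 (2*x + 4*y) dx dy = 3.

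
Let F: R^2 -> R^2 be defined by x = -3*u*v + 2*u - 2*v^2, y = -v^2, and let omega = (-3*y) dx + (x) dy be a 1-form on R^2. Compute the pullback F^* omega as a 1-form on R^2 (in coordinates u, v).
F^* omega = (v^2*(6 - 9*v)) du + (v*(-3*u*v - 4*u - 8*v^2)) dv

Using F^*(f dg) = (f ∘ F) d(g ∘ F), substitute each coordinate x_i by F_i(u, v) in f_i, and replace dx_i by d F_i = (∂F_i/∂u) du + (∂F_i/∂v) dv.
  For the x component: f_1(F) = 3*v^2; d F_1 = (2 - 3*v) du + (-3*u - 4*v) dv
  For the y component: f_2(F) = -3*u*v + 2*u - 2*v^2; d F_2 = (0) du + (-2*v) dv
Combining and collecting du, dv coefficients:
  coeff of du: v^2*(6 - 9*v)
  coeff of dv: v*(-3*u*v - 4*u - 8*v^2)
F^* omega = (v^2*(6 - 9*v)) du + (v*(-3*u*v - 4*u - 8*v^2)) dv.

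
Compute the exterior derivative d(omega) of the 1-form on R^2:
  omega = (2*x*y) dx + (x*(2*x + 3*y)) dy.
d(omega) = (2*x + 3*y) dx ∧ dy

For a 1-form omega = sum_i f_i dx_i, the exterior derivative is
  d(omega) = sum_{i < j} (∂f_j/∂x_i - ∂f_i/∂x_j) dx_i ∧ dx_j.
  coefficient of dx ∧ dy: ∂f_2/∂x - ∂f_1/∂y = ∂(x*(2*x + 3*y))/∂x - ∂(2*x*y)/∂y = 2*x + 3*y
Assembling: d(omega) = (2*x + 3*y) dx ∧ dy.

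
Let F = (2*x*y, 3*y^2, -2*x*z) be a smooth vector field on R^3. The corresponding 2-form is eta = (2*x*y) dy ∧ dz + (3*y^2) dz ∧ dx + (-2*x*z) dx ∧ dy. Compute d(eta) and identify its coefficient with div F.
d(eta) = (-2*x + 8*y) dx ∧ dy ∧ dz; div F = -2*x + 8*y

For a 2-form in R^3 of the form above, applying d gives a 3-form with coefficient ∂P/∂x + ∂Q/∂y + ∂R/∂z:
  ∂P/∂x = 2*y
  ∂Q/∂y = 6*y
  ∂R/∂z = -2*x
Sum = -2*x + 8*y, which is exactly div F.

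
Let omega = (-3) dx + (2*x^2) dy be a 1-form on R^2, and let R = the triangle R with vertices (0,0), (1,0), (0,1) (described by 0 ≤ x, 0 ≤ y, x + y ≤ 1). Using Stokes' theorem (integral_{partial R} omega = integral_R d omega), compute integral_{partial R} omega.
integral_(partial R) omega = 2/3

Stokes: integral_partial_R omega = integral_R d omega with d omega = (∂Q/∂x - ∂P/∂y) dx ∧ dy.
  ∂Q/∂x = 4*x
  ∂P/∂y = 0
  integrand = ∂Q/∂x - ∂P/∂y = 4*x.
Integrating over R: integral_0^1 integral_0^{1-x} (4*x) dy dx = 2/3.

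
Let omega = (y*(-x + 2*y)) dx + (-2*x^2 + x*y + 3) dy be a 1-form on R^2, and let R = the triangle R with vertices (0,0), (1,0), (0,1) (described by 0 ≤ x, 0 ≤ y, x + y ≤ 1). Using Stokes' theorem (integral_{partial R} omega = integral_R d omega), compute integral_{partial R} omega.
integral_(partial R) omega = -1

Stokes: integral_partial_R omega = integral_R d omega with d omega = (∂Q/∂x - ∂P/∂y) dx ∧ dy.
  ∂Q/∂x = -4*x + y
  ∂P/∂y = -x + 4*y
  integrand = ∂Q/∂x - ∂P/∂y = -3*x - 3*y.
Integrating over R: integral_0^1 integral_0^{1-x} (-3*x - 3*y) dy dx = -1.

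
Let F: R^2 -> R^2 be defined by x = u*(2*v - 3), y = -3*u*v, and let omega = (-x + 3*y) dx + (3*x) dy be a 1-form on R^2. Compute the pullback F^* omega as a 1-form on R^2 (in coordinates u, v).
F^* omega = (u*(-40*v^2 + 66*v - 9)) du + (u^2*(33 - 40*v)) dv

Using F^*(f dg) = (f ∘ F) d(g ∘ F), substitute each coordinate x_i by F_i(u, v) in f_i, and replace dx_i by d F_i = (∂F_i/∂u) du + (∂F_i/∂v) dv.
  For the x component: f_1(F) = u*(3 - 11*v); d F_1 = (2*v - 3) du + (2*u) dv
  For the y component: f_2(F) = 3*u*(2*v - 3); d F_2 = (-3*v) du + (-3*u) dv
Combining and collecting du, dv coefficients:
  coeff of du: u*(-40*v^2 + 66*v - 9)
  coeff of dv: u^2*(33 - 40*v)
F^* omega = (u*(-40*v^2 + 66*v - 9)) du + (u^2*(33 - 40*v)) dv.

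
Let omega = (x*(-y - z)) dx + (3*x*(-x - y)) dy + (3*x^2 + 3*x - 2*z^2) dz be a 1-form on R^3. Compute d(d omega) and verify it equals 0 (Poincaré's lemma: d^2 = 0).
d(d omega) = 0

Step 1: d omega = sum_{i<j} (∂f_j/∂x_i - ∂f_i/∂x_j) dx_i ∧ dx_j:
  coeff of dx ∧ dy: -5*x - 3*y
  coeff of dx ∧ dz: 7*x + 3
  coeff of dy ∧ dz: 0
Step 2: Apply d again to each 2-form coefficient. The only possible 3-form in R^3 is dx ∧ dy ∧ dz, with coefficient
  ∂(coeff of dy∧dz)/∂x - ∂(coeff of dx∧dz)/∂y + ∂(coeff of dx∧dy)/∂z
  = ∂/∂x (0) - ∂/∂y (7*x + 3) + ∂/∂z (-5*x - 3*y).
Each of these terms simplifies to sums of mixed partials that cancel in pairs. The result is 0 (by equality of mixed partials for smooth functions — Schwarz / Clairaut).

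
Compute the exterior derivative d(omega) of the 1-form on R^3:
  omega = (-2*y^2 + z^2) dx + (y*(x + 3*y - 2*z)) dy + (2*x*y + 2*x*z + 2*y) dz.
d(omega) = (5*y) dx ∧ dy + (2*y) dx ∧ dz + (2*x + 2*y + 2) dy ∧ dz

For a 1-form omega = sum_i f_i dx_i, the exterior derivative is
  d(omega) = sum_{i < j} (∂f_j/∂x_i - ∂f_i/∂x_j) dx_i ∧ dx_j.
  coefficient of dx ∧ dy: ∂f_2/∂x - ∂f_1/∂y = ∂(y*(x + 3*y - 2*z))/∂x - ∂(-2*y^2 + z^2)/∂y = 5*y
  coefficient of dx ∧ dz: ∂f_3/∂x - ∂f_1/∂z = ∂(2*x*y + 2*x*z + 2*y)/∂x - ∂(-2*y^2 + z^2)/∂z = 2*y
  coefficient of dy ∧ dz: ∂f_3/∂y - ∂f_2/∂z = ∂(2*x*y + 2*x*z + 2*y)/∂y - ∂(y*(x + 3*y - 2*z))/∂z = 2*x + 2*y + 2
Assembling: d(omega) = (5*y) dx ∧ dy + (2*y) dx ∧ dz + (2*x + 2*y + 2) dy ∧ dz.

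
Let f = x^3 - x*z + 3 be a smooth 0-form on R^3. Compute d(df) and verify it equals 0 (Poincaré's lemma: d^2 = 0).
d(df) = 0

Step 1: df = sum_i (∂f/∂x_i) dx_i = (3*x^2 - z) dx + (0) dy + (-x) dz.
Step 2: Apply d again. Using the 1-form formula, the coefficient of dx ∧ dy in d(df) is ∂^2 f/∂x ∂y - ∂^2 f/∂y ∂x = (0) - (0) = 0 (equality of mixed partials for smooth f).
Similarly for dx ∧ dz and dy ∧ dz — all coefficients vanish. So d(df) = 0.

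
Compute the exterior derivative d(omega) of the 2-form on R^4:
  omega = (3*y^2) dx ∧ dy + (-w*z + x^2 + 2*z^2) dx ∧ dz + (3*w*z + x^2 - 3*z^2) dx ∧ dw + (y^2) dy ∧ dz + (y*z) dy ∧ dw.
d(omega) = (-3*w + 5*z) dx ∧ dz ∧ dw + (-y) dy ∧ dz ∧ dw

For a 2-form omega = sum_{i<j} g_{ij} dx_i ∧ dx_j, the exterior derivative is
  d(omega) = sum_{i<j} d(g_{ij}) ∧ dx_i ∧ dx_j = sum_{i<j, k} (∂g_{ij}/∂x_k) dx_k ∧ dx_i ∧ dx_j.
Expand each term, using dx_k ∧ dx_i ∧ dx_j = sgn(permutation) dx_{(a)} ∧ dx_{(b)} ∧ dx_{(c)} with (a < b < c) sorted:
  d(-w*z + x^2 + 2*z^2) includes (∂/∂w)(-w*z + x^2 + 2*z^2) dw = (-z) dw, which multiplied by dx ∧ dz gives (-z) dx ∧ dz ∧ dw
  d(3*w*z + x^2 - 3*z^2) includes (∂/∂z)(3*w*z + x^2 - 3*z^2) dz = (3*w - 6*z) dz, which multiplied by dx ∧ dw gives (-3*w + 6*z) dx ∧ dz ∧ dw
  d(y*z) includes (∂/∂z)(y*z) dz = (y) dz, which multiplied by dy ∧ dw gives (-y) dy ∧ dz ∧ dw
Collecting like 3-forms: d(omega) = (-3*w + 5*z) dx ∧ dz ∧ dw + (-y) dy ∧ dz ∧ dw.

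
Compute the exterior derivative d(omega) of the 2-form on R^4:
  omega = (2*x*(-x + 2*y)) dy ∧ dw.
d(omega) = (-4*x + 4*y) dx ∧ dy ∧ dw

For a 2-form omega = sum_{i<j} g_{ij} dx_i ∧ dx_j, the exterior derivative is
  d(omega) = sum_{i<j} d(g_{ij}) ∧ dx_i ∧ dx_j = sum_{i<j, k} (∂g_{ij}/∂x_k) dx_k ∧ dx_i ∧ dx_j.
Expand each term, using dx_k ∧ dx_i ∧ dx_j = sgn(permutation) dx_{(a)} ∧ dx_{(b)} ∧ dx_{(c)} with (a < b < c) sorted:
  d(2*x*(-x + 2*y)) includes (∂/∂x)(2*x*(-x + 2*y)) dx = (-4*x + 4*y) dx, which multiplied by dy ∧ dw gives (-4*x + 4*y) dx ∧ dy ∧ dw
Collecting like 3-forms: d(omega) = (-4*x + 4*y) dx ∧ dy ∧ dw.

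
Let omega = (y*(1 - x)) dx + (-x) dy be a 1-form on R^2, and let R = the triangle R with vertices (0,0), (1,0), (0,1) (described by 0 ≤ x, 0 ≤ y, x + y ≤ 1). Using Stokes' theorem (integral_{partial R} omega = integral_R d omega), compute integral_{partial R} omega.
integral_(partial R) omega = -5/6

Stokes: integral_partial_R omega = integral_R d omega with d omega = (∂Q/∂x - ∂P/∂y) dx ∧ dy.
  ∂Q/∂x = -1
  ∂P/∂y = 1 - x
  integrand = ∂Q/∂x - ∂P/∂y = x - 2.
Integrating over R: integral_0^1 integral_0^{1-x} (x - 2) dy dx = -5/6.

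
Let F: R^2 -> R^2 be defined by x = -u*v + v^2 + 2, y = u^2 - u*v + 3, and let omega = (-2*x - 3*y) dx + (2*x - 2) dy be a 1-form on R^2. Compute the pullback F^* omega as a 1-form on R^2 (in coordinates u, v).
F^* omega = (-u^2*v + u*v^2 + 4*u + 11*v) du + (3*u^3 - 9*u^2*v + 10*u*v^2 + 11*u - 4*v^3 - 26*v) dv

Using F^*(f dg) = (f ∘ F) d(g ∘ F), substitute each coordinate x_i by F_i(u, v) in f_i, and replace dx_i by d F_i = (∂F_i/∂u) du + (∂F_i/∂v) dv.
  For the x component: f_1(F) = -3*u^2 + 5*u*v - 2*v^2 - 13; d F_1 = (-v) du + (-u + 2*v) dv
  For the y component: f_2(F) = -2*u*v + 2*v^2 + 2; d F_2 = (2*u - v) du + (-u) dv
Combining and collecting du, dv coefficients:
  coeff of du: -u^2*v + u*v^2 + 4*u + 11*v
  coeff of dv: 3*u^3 - 9*u^2*v + 10*u*v^2 + 11*u - 4*v^3 - 26*v
F^* omega = (-u^2*v + u*v^2 + 4*u + 11*v) du + (3*u^3 - 9*u^2*v + 10*u*v^2 + 11*u - 4*v^3 - 26*v) dv.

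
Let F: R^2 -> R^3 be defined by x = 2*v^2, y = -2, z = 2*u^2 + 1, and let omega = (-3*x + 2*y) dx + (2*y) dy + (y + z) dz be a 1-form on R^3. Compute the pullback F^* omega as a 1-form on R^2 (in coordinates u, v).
F^* omega = (8*u^3 - 4*u) du + (-24*v^3 - 16*v) dv

Using F^*(f dg) = (f ∘ F) d(g ∘ F), substitute each coordinate x_i by F_i(u, v) in f_i, and replace dx_i by d F_i = (∂F_i/∂u) du + (∂F_i/∂v) dv.
  For the x component: f_1(F) = -6*v^2 - 4; d F_1 = (0) du + (4*v) dv
  For the y component: f_2(F) = -4; d F_2 = (0) du + (0) dv
  For the z component: f_3(F) = 2*u^2 - 1; d F_3 = (4*u) du + (0) dv
Combining and collecting du, dv coefficients:
  coeff of du: 8*u^3 - 4*u
  coeff of dv: -24*v^3 - 16*v
F^* omega = (8*u^3 - 4*u) du + (-24*v^3 - 16*v) dv.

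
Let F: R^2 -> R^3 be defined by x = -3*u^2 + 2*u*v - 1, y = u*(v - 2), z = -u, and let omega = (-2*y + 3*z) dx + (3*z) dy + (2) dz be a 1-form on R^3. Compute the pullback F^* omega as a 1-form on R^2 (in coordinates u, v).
F^* omega = (12*u^2*v - 6*u^2 - 4*u*v^2 - u*v + 6*u - 2) du + (u^2*(-4*v - 1)) dv

Using F^*(f dg) = (f ∘ F) d(g ∘ F), substitute each coordinate x_i by F_i(u, v) in f_i, and replace dx_i by d F_i = (∂F_i/∂u) du + (∂F_i/∂v) dv.
  For the x component: f_1(F) = u*(1 - 2*v); d F_1 = (-6*u + 2*v) du + (2*u) dv
  For the y component: f_2(F) = -3*u; d F_2 = (v - 2) du + (u) dv
  For the z component: f_3(F) = 2; d F_3 = (-1) du + (0) dv
Combining and collecting du, dv coefficients:
  coeff of du: 12*u^2*v - 6*u^2 - 4*u*v^2 - u*v + 6*u - 2
  coeff of dv: u^2*(-4*v - 1)
F^* omega = (12*u^2*v - 6*u^2 - 4*u*v^2 - u*v + 6*u - 2) du + (u^2*(-4*v - 1)) dv.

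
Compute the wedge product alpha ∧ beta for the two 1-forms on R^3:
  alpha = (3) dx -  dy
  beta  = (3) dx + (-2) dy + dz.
alpha ∧ beta = (-3) dx ∧ dy + (3) dx ∧ dz + (-1) dy ∧ dz

Distribute the wedge, using dx_i ∧ dx_j = -dx_j ∧ dx_i and dx_i ∧ dx_i = 0. For each pair (i, j) with i < j, the coefficient of dx_i ∧ dx_j in alpha ∧ beta is (alpha_i * beta_j - alpha_j * beta_i). Collecting: alpha ∧ beta = (-3) dx ∧ dy + (3) dx ∧ dz + (-1) dy ∧ dz.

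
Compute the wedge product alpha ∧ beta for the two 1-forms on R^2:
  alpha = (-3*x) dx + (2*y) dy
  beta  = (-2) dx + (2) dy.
alpha ∧ beta = (-6*x + 4*y) dx ∧ dy

Distribute the wedge, using dx_i ∧ dx_j = -dx_j ∧ dx_i and dx_i ∧ dx_i = 0. For each pair (i, j) with i < j, the coefficient of dx_i ∧ dx_j in alpha ∧ beta is (alpha_i * beta_j - alpha_j * beta_i). Collecting: alpha ∧ beta = (-6*x + 4*y) dx ∧ dy.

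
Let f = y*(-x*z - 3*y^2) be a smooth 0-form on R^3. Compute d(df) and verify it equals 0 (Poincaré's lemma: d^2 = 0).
d(df) = 0

Step 1: df = sum_i (∂f/∂x_i) dx_i = (-y*z) dx + (-x*z - 9*y^2) dy + (-x*y) dz.
Step 2: Apply d again. Using the 1-form formula, the coefficient of dx ∧ dy in d(df) is ∂^2 f/∂x ∂y - ∂^2 f/∂y ∂x = (-z) - (-z) = 0 (equality of mixed partials for smooth f).
Similarly for dx ∧ dz and dy ∧ dz — all coefficients vanish. So d(df) = 0.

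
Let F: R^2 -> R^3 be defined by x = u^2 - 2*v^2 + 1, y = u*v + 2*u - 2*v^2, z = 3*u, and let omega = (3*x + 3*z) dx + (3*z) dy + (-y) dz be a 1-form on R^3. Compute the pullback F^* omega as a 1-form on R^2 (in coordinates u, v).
F^* omega = (6*u^3 + 18*u^2 - 12*u*v^2 + 6*u*v + 18*u + 6*v^2) du + (-12*u^2*v + 9*u^2 - 72*u*v + 24*v^3 - 12*v) dv

Using F^*(f dg) = (f ∘ F) d(g ∘ F), substitute each coordinate x_i by F_i(u, v) in f_i, and replace dx_i by d F_i = (∂F_i/∂u) du + (∂F_i/∂v) dv.
  For the x component: f_1(F) = 3*u^2 + 9*u - 6*v^2 + 3; d F_1 = (2*u) du + (-4*v) dv
  For the y component: f_2(F) = 9*u; d F_2 = (v + 2) du + (u - 4*v) dv
  For the z component: f_3(F) = -u*v - 2*u + 2*v^2; d F_3 = (3) du + (0) dv
Combining and collecting du, dv coefficients:
  coeff of du: 6*u^3 + 18*u^2 - 12*u*v^2 + 6*u*v + 18*u + 6*v^2
  coeff of dv: -12*u^2*v + 9*u^2 - 72*u*v + 24*v^3 - 12*v
F^* omega = (6*u^3 + 18*u^2 - 12*u*v^2 + 6*u*v + 18*u + 6*v^2) du + (-12*u^2*v + 9*u^2 - 72*u*v + 24*v^3 - 12*v) dv.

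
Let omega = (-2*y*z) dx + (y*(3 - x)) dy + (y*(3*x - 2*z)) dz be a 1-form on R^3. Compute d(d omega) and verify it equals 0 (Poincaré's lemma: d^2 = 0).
d(d omega) = 0

Step 1: d omega = sum_{i<j} (∂f_j/∂x_i - ∂f_i/∂x_j) dx_i ∧ dx_j:
  coeff of dx ∧ dy: -y + 2*z
  coeff of dx ∧ dz: 5*y
  coeff of dy ∧ dz: 3*x - 2*z
Step 2: Apply d again to each 2-form coefficient. The only possible 3-form in R^3 is dx ∧ dy ∧ dz, with coefficient
  ∂(coeff of dy∧dz)/∂x - ∂(coeff of dx∧dz)/∂y + ∂(coeff of dx∧dy)/∂z
  = ∂/∂x (3*x - 2*z) - ∂/∂y (5*y) + ∂/∂z (-y + 2*z).
Each of these terms simplifies to sums of mixed partials that cancel in pairs. The result is 0 (by equality of mixed partials for smooth functions — Schwarz / Clairaut).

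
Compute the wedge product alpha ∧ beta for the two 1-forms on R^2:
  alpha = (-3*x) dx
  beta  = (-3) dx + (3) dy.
alpha ∧ beta = (-9*x) dx ∧ dy

Distribute the wedge, using dx_i ∧ dx_j = -dx_j ∧ dx_i and dx_i ∧ dx_i = 0. For each pair (i, j) with i < j, the coefficient of dx_i ∧ dx_j in alpha ∧ beta is (alpha_i * beta_j - alpha_j * beta_i). Collecting: alpha ∧ beta = (-9*x) dx ∧ dy.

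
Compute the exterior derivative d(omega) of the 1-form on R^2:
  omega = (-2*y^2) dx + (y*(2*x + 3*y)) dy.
d(omega) = (6*y) dx ∧ dy

For a 1-form omega = sum_i f_i dx_i, the exterior derivative is
  d(omega) = sum_{i < j} (∂f_j/∂x_i - ∂f_i/∂x_j) dx_i ∧ dx_j.
  coefficient of dx ∧ dy: ∂f_2/∂x - ∂f_1/∂y = ∂(y*(2*x + 3*y))/∂x - ∂(-2*y^2)/∂y = 6*y
Assembling: d(omega) = (6*y) dx ∧ dy.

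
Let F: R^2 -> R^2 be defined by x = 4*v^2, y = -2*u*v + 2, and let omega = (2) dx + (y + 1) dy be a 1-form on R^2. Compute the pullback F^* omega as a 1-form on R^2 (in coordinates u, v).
F^* omega = (2*v*(2*u*v - 3)) du + (4*u^2*v - 6*u + 16*v) dv

Using F^*(f dg) = (f ∘ F) d(g ∘ F), substitute each coordinate x_i by F_i(u, v) in f_i, and replace dx_i by d F_i = (∂F_i/∂u) du + (∂F_i/∂v) dv.
  For the x component: f_1(F) = 2; d F_1 = (0) du + (8*v) dv
  For the y component: f_2(F) = -2*u*v + 3; d F_2 = (-2*v) du + (-2*u) dv
Combining and collecting du, dv coefficients:
  coeff of du: 2*v*(2*u*v - 3)
  coeff of dv: 4*u^2*v - 6*u + 16*v
F^* omega = (2*v*(2*u*v - 3)) du + (4*u^2*v - 6*u + 16*v) dv.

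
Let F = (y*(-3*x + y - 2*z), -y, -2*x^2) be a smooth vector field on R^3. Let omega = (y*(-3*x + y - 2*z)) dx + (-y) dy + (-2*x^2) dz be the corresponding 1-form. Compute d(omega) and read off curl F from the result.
d(omega) = (0) dy ∧ dz + (4*x - 2*y) dz ∧ dx + (3*x - 2*y + 2*z) dx ∧ dy; curl F = (0, 4*x - 2*y, 3*x - 2*y + 2*z)

d omega = sum_{i<j} (∂f_j/∂x_i - ∂f_i/∂x_j) dx_i ∧ dx_j. Under the identification (dy ∧ dz, dz ∧ dx, dx ∧ dy) ↔ (e_x, e_y, e_z), the coefficients are exactly the components of curl F. Compute:
  ∂R/∂y - ∂Q/∂z = (0) - (0) = 0
  ∂P/∂z - ∂R/∂x = (-2*y) - (-4*x) = 4*x - 2*y
  ∂Q/∂x - ∂P/∂y = (0) - (-3*x + 2*y - 2*z) = 3*x - 2*y + 2*z.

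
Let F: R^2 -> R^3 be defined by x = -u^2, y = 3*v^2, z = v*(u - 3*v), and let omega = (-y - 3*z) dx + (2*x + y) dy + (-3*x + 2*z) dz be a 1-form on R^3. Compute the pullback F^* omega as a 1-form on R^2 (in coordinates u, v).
F^* omega = (v*(9*u^2 - 10*u*v - 6*v^2)) du + (3*u^3 - 28*u^2*v - 18*u*v^2 + 54*v^3) dv

Using F^*(f dg) = (f ∘ F) d(g ∘ F), substitute each coordinate x_i by F_i(u, v) in f_i, and replace dx_i by d F_i = (∂F_i/∂u) du + (∂F_i/∂v) dv.
  For the x component: f_1(F) = 3*v*(-u + 2*v); d F_1 = (-2*u) du + (0) dv
  For the y component: f_2(F) = -2*u^2 + 3*v^2; d F_2 = (0) du + (6*v) dv
  For the z component: f_3(F) = 3*u^2 + 2*u*v - 6*v^2; d F_3 = (v) du + (u - 6*v) dv
Combining and collecting du, dv coefficients:
  coeff of du: v*(9*u^2 - 10*u*v - 6*v^2)
  coeff of dv: 3*u^3 - 28*u^2*v - 18*u*v^2 + 54*v^3
F^* omega = (v*(9*u^2 - 10*u*v - 6*v^2)) du + (3*u^3 - 28*u^2*v - 18*u*v^2 + 54*v^3) dv.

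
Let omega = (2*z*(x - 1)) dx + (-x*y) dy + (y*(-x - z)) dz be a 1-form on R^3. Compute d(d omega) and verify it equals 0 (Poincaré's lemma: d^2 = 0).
d(d omega) = 0

Step 1: d omega = sum_{i<j} (∂f_j/∂x_i - ∂f_i/∂x_j) dx_i ∧ dx_j:
  coeff of dx ∧ dy: -y
  coeff of dx ∧ dz: -2*x - y + 2
  coeff of dy ∧ dz: -x - z
Step 2: Apply d again to each 2-form coefficient. The only possible 3-form in R^3 is dx ∧ dy ∧ dz, with coefficient
  ∂(coeff of dy∧dz)/∂x - ∂(coeff of dx∧dz)/∂y + ∂(coeff of dx∧dy)/∂z
  = ∂/∂x (-x - z) - ∂/∂y (-2*x - y + 2) + ∂/∂z (-y).
Each of these terms simplifies to sums of mixed partials that cancel in pairs. The result is 0 (by equality of mixed partials for smooth functions — Schwarz / Clairaut).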